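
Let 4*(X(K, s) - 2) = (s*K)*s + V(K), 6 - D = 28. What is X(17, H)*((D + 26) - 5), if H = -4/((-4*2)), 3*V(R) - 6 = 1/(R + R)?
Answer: -2909/816 ≈ -3.5649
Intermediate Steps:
D = -22 (D = 6 - 1*28 = 6 - 28 = -22)
V(R) = 2 + 1/(6*R) (V(R) = 2 + 1/(3*(R + R)) = 2 + 1/(3*((2*R))) = 2 + (1/(2*R))/3 = 2 + 1/(6*R))
H = ½ (H = -4/(-8) = -4*(-⅛) = ½ ≈ 0.50000)
X(K, s) = 5/2 + 1/(24*K) + K*s²/4 (X(K, s) = 2 + ((s*K)*s + (2 + 1/(6*K)))/4 = 2 + ((K*s)*s + (2 + 1/(6*K)))/4 = 2 + (K*s² + (2 + 1/(6*K)))/4 = 2 + (2 + 1/(6*K) + K*s²)/4 = 2 + (½ + 1/(24*K) + K*s²/4) = 5/2 + 1/(24*K) + K*s²/4)
X(17, H)*((D + 26) - 5) = (5/2 + (1/24)/17 + (¼)*17*(½)²)*((-22 + 26) - 5) = (5/2 + (1/24)*(1/17) + (¼)*17*(¼))*(4 - 5) = (5/2 + 1/408 + 17/16)*(-1) = (2909/816)*(-1) = -2909/816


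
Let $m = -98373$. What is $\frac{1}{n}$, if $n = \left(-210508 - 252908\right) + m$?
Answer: $- \frac{1}{561789} \approx -1.78 \cdot 10^{-6}$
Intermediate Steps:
$n = -561789$ ($n = \left(-210508 - 252908\right) - 98373 = -463416 - 98373 = -561789$)
$\frac{1}{n} = \frac{1}{-561789} = - \frac{1}{561789}$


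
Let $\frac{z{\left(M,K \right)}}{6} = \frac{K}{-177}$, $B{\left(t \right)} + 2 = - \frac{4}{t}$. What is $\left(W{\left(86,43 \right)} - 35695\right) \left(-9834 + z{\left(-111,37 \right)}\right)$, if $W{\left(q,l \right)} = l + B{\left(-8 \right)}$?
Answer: $\frac{20689012980}{59} \approx 3.5066 \cdot 10^{8}$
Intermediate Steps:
$B{\left(t \right)} = -2 - \frac{4}{t}$
$W{\left(q,l \right)} = - \frac{3}{2} + l$ ($W{\left(q,l \right)} = l - \left(2 + \frac{4}{-8}\right) = l - \frac{3}{2} = - \frac{3}{2} + l$)
$z{\left(M,K \right)} = - \frac{2 K}{59}$ ($z{\left(M,K \right)} = 6 \frac{K}{-177} = 6 K \left(- \frac{1}{177}\right) = 6 \left(- \frac{K}{177}\right) = - \frac{2 K}{59}$)
$\left(W{\left(86,43 \right)} - 35695\right) \left(-9834 + z{\left(-111,37 \right)}\right) = \left(\left(- \frac{3}{2} + 43\right) - 35695\right) \left(-9834 - \frac{74}{59}\right) = \left(\frac{83}{2} - 35695\right) \left(-9834 - \frac{74}{59}\right) = \left(- \frac{71307}{2}\right) \left(- \frac{580280}{59}\right) = \frac{20689012980}{59}$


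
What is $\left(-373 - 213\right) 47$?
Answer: $-27542$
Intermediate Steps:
$\left(-373 - 213\right) 47 = \left(-586\right) 47 = -27542$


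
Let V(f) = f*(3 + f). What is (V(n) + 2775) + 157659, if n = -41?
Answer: 161992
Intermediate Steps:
(V(n) + 2775) + 157659 = (-41*(3 - 41) + 2775) + 157659 = (-41*(-38) + 2775) + 157659 = (1558 + 2775) + 157659 = 4333 + 157659 = 161992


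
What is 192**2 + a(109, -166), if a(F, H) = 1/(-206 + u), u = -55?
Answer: 9621503/261 ≈ 36864.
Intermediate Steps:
a(F, H) = -1/261 (a(F, H) = 1/(-206 - 55) = 1/(-261) = -1/261)
192**2 + a(109, -166) = 192**2 - 1/261 = 36864 - 1/261 = 9621503/261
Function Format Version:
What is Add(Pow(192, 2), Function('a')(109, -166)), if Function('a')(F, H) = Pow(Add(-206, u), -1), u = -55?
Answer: Rational(9621503, 261) ≈ 36864.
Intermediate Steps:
Function('a')(F, H) = Rational(-1, 261) (Function('a')(F, H) = Pow(Add(-206, -55), -1) = Pow(-261, -1) = Rational(-1, 261))
Add(Pow(192, 2), Function('a')(109, -166)) = Add(Pow(192, 2), Rational(-1, 261)) = Add(36864, Rational(-1, 261)) = Rational(9621503, 261)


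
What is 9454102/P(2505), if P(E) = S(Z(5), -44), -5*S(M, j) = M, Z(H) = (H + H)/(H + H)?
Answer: -47270510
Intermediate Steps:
Z(H) = 1 (Z(H) = (2*H)/((2*H)) = (2*H)*(1/(2*H)) = 1)
S(M, j) = -M/5
P(E) = -⅕ (P(E) = -⅕*1 = -⅕)
9454102/P(2505) = 9454102/(-⅕) = 9454102*(-5) = -47270510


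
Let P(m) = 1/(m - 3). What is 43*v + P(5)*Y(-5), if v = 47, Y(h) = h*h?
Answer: 4067/2 ≈ 2033.5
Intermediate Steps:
Y(h) = h²
P(m) = 1/(-3 + m)
43*v + P(5)*Y(-5) = 43*47 + (-5)²/(-3 + 5) = 2021 + 25/2 = 4067/2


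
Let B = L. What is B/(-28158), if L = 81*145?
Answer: -3915/9386 ≈ -0.41711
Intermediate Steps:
L = 11745
B = 11745
B/(-28158) = 11745/(-28158) = 11745*(-1/28158) = -3915/9386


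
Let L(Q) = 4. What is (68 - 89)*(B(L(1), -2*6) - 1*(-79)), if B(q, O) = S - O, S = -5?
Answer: -1806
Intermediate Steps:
B(q, O) = -5 - O
(68 - 89)*(B(L(1), -2*6) - 1*(-79)) = (68 - 89)*((-5 - (-2)*6) - 1*(-79)) = -21*((-5 - 1*(-12)) + 79) = -21*((-5 + 12) + 79) = -21*(7 + 79) = -21*86 = -1806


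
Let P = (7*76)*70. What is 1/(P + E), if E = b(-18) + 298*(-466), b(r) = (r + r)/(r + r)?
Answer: -1/101627 ≈ -9.8399e-6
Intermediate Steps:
b(r) = 1 (b(r) = (2*r)/((2*r)) = (2*r)*(1/(2*r)) = 1)
E = -138867 (E = 1 + 298*(-466) = 1 - 138868 = -138867)
P = 37240 (P = 532*70 = 37240)
1/(P + E) = 1/(37240 - 138867) = 1/(-101627) = -1/101627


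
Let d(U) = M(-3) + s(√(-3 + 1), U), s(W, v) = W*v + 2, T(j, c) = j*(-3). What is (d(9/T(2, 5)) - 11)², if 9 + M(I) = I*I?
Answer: 153/2 + 27*I*√2 ≈ 76.5 + 38.184*I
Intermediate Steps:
M(I) = -9 + I² (M(I) = -9 + I*I = -9 + I²)
T(j, c) = -3*j
s(W, v) = 2 + W*v
d(U) = 2 + I*U*√2 (d(U) = (-9 + (-3)²) + (2 + √(-3 + 1)*U) = (-9 + 9) + (2 + √(-2)*U) = 0 + (2 + (I*√2)*U) = 0 + (2 + I*U*√2) = 2 + I*U*√2)
(d(9/T(2, 5)) - 11)² = ((2 + I*(9/((-3*2)))*√2) - 11)² = ((2 + I*(9/(-6))*√2) - 11)² = ((2 + I*(9*(-⅙))*√2) - 11)² = ((2 + I*(-3/2)*√2) - 11)² = ((2 - 3*I*√2/2) - 11)² = (-9 - 3*I*√2/2)²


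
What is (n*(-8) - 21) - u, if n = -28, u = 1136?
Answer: -933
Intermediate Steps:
(n*(-8) - 21) - u = (-28*(-8) - 21) - 1*1136 = (224 - 21) - 1136 = 203 - 1136 = -933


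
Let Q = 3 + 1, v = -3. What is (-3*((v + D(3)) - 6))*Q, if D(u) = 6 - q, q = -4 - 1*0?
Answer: -12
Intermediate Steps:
q = -4 (q = -4 + 0 = -4)
D(u) = 10 (D(u) = 6 - 1*(-4) = 6 + 4 = 10)
Q = 4
(-3*((v + D(3)) - 6))*Q = -3*((-3 + 10) - 6)*4 = -3*(7 - 6)*4 = -3*1*4 = -3*4 = -12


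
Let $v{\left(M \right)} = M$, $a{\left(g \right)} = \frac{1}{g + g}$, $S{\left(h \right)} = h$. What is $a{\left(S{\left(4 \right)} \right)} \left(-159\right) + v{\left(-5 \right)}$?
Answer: $- \frac{199}{8} \approx -24.875$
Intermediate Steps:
$a{\left(g \right)} = \frac{1}{2 g}$
$a{\left(S{\left(4 \right)} \right)} \left(-159\right) + v{\left(-5 \right)} = \frac{1}{2 \cdot 4} \left(-159\right) - 5 = \frac{1}{2} \cdot \frac{1}{4} \left(-159\right) - 5 = \frac{1}{8} \left(-159\right) - 5 = - \frac{159}{8} - 5 = - \frac{199}{8}$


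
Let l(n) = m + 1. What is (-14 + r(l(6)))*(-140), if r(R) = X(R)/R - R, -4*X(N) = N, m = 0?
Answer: 2135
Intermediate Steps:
X(N) = -N/4
l(n) = 1 (l(n) = 0 + 1 = 1)
r(R) = -¼ - R (r(R) = (-R/4)/R - R = -¼ - R)
(-14 + r(l(6)))*(-140) = (-14 + (-¼ - 1*1))*(-140) = (-14 + (-¼ - 1))*(-140) = (-14 - 5/4)*(-140) = -61/4*(-140) = 2135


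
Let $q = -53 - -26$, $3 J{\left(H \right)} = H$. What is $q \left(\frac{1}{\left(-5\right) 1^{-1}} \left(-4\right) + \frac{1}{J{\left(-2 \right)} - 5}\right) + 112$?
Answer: $\frac{8089}{85} \approx 95.165$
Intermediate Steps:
$J{\left(H \right)} = \frac{H}{3}$
$q = -27$ ($q = -53 + 26 = -27$)
$q \left(\frac{1}{\left(-5\right) 1^{-1}} \left(-4\right) + \frac{1}{J{\left(-2 \right)} - 5}\right) + 112 = - 27 \left(\frac{1}{\left(-5\right) 1^{-1}} \left(-4\right) + \frac{1}{\frac{1}{3} \left(-2\right) - 5}\right) + 112 = - 27 \left(\frac{1}{\left(-5\right) 1} \left(-4\right) + \frac{1}{- \frac{2}{3} - 5}\right) + 112 = - 27 \left(\frac{1}{-5} \left(-4\right) + \frac{1}{- \frac{17}{3}}\right) + 112 = - 27 \left(\left(- \frac{1}{5}\right) \left(-4\right) - \frac{3}{17}\right) + 112 = - 27 \left(\frac{4}{5} - \frac{3}{17}\right) + 112 = \left(-27\right) \frac{53}{85} + 112 = - \frac{1431}{85} + 112 = \frac{8089}{85}$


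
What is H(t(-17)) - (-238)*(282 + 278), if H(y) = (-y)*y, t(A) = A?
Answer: 132991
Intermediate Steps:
H(y) = -y²
H(t(-17)) - (-238)*(282 + 278) = -1*(-17)² - (-238)*(282 + 278) = -1*289 - (-238)*560 = -289 - 1*(-133280) = -289 + 133280 = 132991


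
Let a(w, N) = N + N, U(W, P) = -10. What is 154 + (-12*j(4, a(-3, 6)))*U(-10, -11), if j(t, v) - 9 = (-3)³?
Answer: -2006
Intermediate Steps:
a(w, N) = 2*N
j(t, v) = -18 (j(t, v) = 9 + (-3)³ = 9 - 27 = -18)
154 + (-12*j(4, a(-3, 6)))*U(-10, -11) = 154 - 12*(-18)*(-10) = 154 + 216*(-10) = 154 - 2160 = -2006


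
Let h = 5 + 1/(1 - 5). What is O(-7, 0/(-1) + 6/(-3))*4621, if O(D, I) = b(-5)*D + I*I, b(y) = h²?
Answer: -11381523/16 ≈ -7.1135e+5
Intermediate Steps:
h = 19/4 (h = 5 + 1/(-4) = 5 - ¼ = 19/4 ≈ 4.7500)
b(y) = 361/16 (b(y) = (19/4)² = 361/16)
O(D, I) = I² + 361*D/16 (O(D, I) = 361*D/16 + I*I = 361*D/16 + I² = I² + 361*D/16)
O(-7, 0/(-1) + 6/(-3))*4621 = ((0/(-1) + 6/(-3))² + (361/16)*(-7))*4621 = ((0*(-1) + 6*(-⅓))² - 2527/16)*4621 = ((0 - 2)² - 2527/16)*4621 = ((-2)² - 2527/16)*4621 = (4 - 2527/16)*4621 = -2463/16*4621 = -11381523/16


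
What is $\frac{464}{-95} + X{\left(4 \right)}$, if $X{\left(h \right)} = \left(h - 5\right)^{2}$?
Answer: $- \frac{369}{95} \approx -3.8842$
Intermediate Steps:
$X{\left(h \right)} = \left(-5 + h\right)^{2}$
$\frac{464}{-95} + X{\left(4 \right)} = \frac{464}{-95} + \left(-5 + 4\right)^{2} = 464 \left(- \frac{1}{95}\right) + \left(-1\right)^{2} = - \frac{464}{95} + 1 = - \frac{369}{95}$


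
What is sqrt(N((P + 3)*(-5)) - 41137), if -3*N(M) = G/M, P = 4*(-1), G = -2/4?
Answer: I*sqrt(37023270)/30 ≈ 202.82*I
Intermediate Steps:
G = -1/2 (G = -2*1/4 = -1/2 ≈ -0.50000)
P = -4
N(M) = 1/(6*M) (N(M) = -(-1)/(6*M) = 1/(6*M))
sqrt(N((P + 3)*(-5)) - 41137) = sqrt(1/(6*(((-4 + 3)*(-5)))) - 41137) = sqrt(1/(6*((-1*(-5)))) - 41137) = sqrt((1/6)/5 - 41137) = sqrt((1/6)*(1/5) - 41137) = sqrt(1/30 - 41137) = sqrt(-1234109/30) = I*sqrt(37023270)/30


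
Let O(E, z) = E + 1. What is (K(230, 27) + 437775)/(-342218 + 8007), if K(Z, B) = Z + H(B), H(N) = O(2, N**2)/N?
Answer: -3942046/3007899 ≈ -1.3106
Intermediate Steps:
O(E, z) = 1 + E
H(N) = 3/N (H(N) = (1 + 2)/N = 3/N)
K(Z, B) = Z + 3/B
(K(230, 27) + 437775)/(-342218 + 8007) = ((230 + 3/27) + 437775)/(-342218 + 8007) = ((230 + 3*(1/27)) + 437775)/(-334211) = ((230 + 1/9) + 437775)*(-1/334211) = (2071/9 + 437775)*(-1/334211) = (3942046/9)*(-1/334211) = -3942046/3007899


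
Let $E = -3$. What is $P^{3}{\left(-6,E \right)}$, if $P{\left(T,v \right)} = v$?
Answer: $-27$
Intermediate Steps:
$P^{3}{\left(-6,E \right)} = \left(-3\right)^{3} = -27$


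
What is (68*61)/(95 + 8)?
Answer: 4148/103 ≈ 40.272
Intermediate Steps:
(68*61)/(95 + 8) = 4148/103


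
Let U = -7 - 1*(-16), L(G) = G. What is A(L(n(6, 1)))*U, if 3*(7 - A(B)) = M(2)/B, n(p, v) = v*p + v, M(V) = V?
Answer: 435/7 ≈ 62.143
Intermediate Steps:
n(p, v) = v + p*v (n(p, v) = p*v + v = v + p*v)
A(B) = 7 - 2/(3*B)
U = 9 (U = -7 + 16 = 9)
A(L(n(6, 1)))*U = (7 - 2/(3*(1 + 6)))*9 = (7 - 2/(3*(1*7)))*9 = (7 - 2/3/7)*9 = (7 - 2/3*1/7)*9 = (7 - 2/21)*9 = (145/21)*9 = 435/7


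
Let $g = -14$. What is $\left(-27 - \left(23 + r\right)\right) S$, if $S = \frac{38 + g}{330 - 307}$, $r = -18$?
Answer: $- \frac{768}{23} \approx -33.391$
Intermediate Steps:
$S = \frac{24}{23}$ ($S = \frac{38 - 14}{330 - 307} = \frac{24}{23} \approx 1.0435$)
$\left(-27 - \left(23 + r\right)\right) S = \left(-27 - \left(23 - 18\right)\right) \frac{24}{23} = \left(-27 - 5\right) \frac{24}{23} = \left(-32\right) \frac{24}{23} = - \frac{768}{23}$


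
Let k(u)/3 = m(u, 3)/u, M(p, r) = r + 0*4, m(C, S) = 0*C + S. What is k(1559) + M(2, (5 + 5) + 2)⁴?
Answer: 32327433/1559 ≈ 20736.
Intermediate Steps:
m(C, S) = S (m(C, S) = 0 + S = S)
M(p, r) = r (M(p, r) = r + 0 = r)
k(u) = 9/u (k(u) = 3*(3/u) = 9/u)
k(1559) + M(2, (5 + 5) + 2)⁴ = 9/1559 + ((5 + 5) + 2)⁴ = 9*(1/1559) + (10 + 2)⁴ = 9/1559 + 12⁴ = 9/1559 + 20736 = 32327433/1559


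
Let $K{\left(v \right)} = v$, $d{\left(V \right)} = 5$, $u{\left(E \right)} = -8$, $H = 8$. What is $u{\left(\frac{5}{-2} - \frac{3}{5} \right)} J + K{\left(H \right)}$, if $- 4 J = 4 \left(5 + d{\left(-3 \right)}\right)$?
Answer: $88$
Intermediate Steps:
$J = -10$ ($J = - \frac{4 \left(5 + 5\right)}{4} = - \frac{4 \cdot 10}{4} = \left(- \frac{1}{4}\right) 40 = -10$)
$u{\left(\frac{5}{-2} - \frac{3}{5} \right)} J + K{\left(H \right)} = \left(-8\right) \left(-10\right) + 8 = 80 + 8 = 88$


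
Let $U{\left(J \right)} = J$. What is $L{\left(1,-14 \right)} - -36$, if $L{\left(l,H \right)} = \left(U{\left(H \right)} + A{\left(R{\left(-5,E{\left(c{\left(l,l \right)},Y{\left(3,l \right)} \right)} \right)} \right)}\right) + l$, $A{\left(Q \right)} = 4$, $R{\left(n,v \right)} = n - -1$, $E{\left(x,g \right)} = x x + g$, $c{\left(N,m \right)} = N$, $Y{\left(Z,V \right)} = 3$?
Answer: $27$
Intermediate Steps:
$E{\left(x,g \right)} = g + x^{2}$ ($E{\left(x,g \right)} = x^{2} + g = g + x^{2}$)
$R{\left(n,v \right)} = 1 + n$ ($R{\left(n,v \right)} = n + 1 = 1 + n$)
$L{\left(l,H \right)} = 4 + H + l$ ($L{\left(l,H \right)} = \left(H + 4\right) + l = \left(4 + H\right) + l = 4 + H + l$)
$L{\left(1,-14 \right)} - -36 = \left(4 - 14 + 1\right) - -36 = -9 + 36 = 27$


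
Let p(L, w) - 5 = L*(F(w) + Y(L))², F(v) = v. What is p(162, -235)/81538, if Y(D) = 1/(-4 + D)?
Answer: 111663636331/1017757316 ≈ 109.72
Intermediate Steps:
p(L, w) = 5 + L*(w + 1/(-4 + L))²
p(162, -235)/81538 = (5 + 162*(1 - 4*(-235) + 162*(-235))²/(-4 + 162)²)/81538 = (5 + 162*(1 + 940 - 38070)²/158²)*(1/81538) = (5 + 162*(1/24964)*(-37129)²)*(1/81538) = (5 + 162*(1/24964)*1378562641)*(1/81538) = (5 + 111663573921/12482)*(1/81538) = (111663636331/12482)*(1/81538) = 111663636331/1017757316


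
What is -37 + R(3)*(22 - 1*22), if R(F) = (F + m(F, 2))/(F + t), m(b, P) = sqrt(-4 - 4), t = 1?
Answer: -37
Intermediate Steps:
m(b, P) = 2*I*sqrt(2) (m(b, P) = sqrt(-8) = 2*I*sqrt(2))
R(F) = (F + 2*I*sqrt(2))/(1 + F) (R(F) = (F + 2*I*sqrt(2))/(F + 1) = (F + 2*I*sqrt(2))/(1 + F))
-37 + R(3)*(22 - 1*22) = -37 + ((3 + 2*I*sqrt(2))/(1 + 3))*(22 - 1*22) = -37 + ((3 + 2*I*sqrt(2))/4)*(22 - 22) = -37 + ((3 + 2*I*sqrt(2))/4)*0 = -37 + (3/4 + I*sqrt(2)/2)*0 = -37 + 0 = -37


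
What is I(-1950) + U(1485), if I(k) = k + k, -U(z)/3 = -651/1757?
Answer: -978621/251 ≈ -3898.9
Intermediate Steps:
U(z) = 279/251 (U(z) = -(-1953)/1757 = -3*(-93/251) = 279/251)
I(k) = 2*k
I(-1950) + U(1485) = 2*(-1950) + 279/251 = -3900 + 279/251 = -978621/251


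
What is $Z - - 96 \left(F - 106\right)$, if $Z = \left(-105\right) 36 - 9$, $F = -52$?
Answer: $-18957$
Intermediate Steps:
$Z = -3789$ ($Z = -3780 - 9 = -3789$)
$Z - - 96 \left(F - 106\right) = -3789 - - 96 \left(-52 - 106\right) = -3789 - \left(-96\right) \left(-158\right) = -3789 - 15168 = -18957$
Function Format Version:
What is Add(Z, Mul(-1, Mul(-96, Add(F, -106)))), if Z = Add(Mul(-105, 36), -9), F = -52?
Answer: -18957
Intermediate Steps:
Z = -3789 (Z = Add(-3780, -9) = -3789)
Add(Z, Mul(-1, Mul(-96, Add(F, -106)))) = Add(-3789, Mul(-1, Mul(-96, Add(-52, -106)))) = Add(-3789, Mul(-1, Mul(-96, -158))) = Add(-3789, Mul(-1, 15168)) = Add(-3789, -15168) = -18957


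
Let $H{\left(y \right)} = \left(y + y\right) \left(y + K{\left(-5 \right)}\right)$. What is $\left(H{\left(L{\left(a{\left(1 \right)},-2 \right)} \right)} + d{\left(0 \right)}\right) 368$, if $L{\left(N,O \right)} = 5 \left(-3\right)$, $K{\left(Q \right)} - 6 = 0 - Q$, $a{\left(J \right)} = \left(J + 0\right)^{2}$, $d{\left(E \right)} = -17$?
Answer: $37904$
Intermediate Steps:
$a{\left(J \right)} = J^{2}$
$K{\left(Q \right)} = 6 - Q$ ($K{\left(Q \right)} = 6 + \left(0 - Q\right) = 6 - Q$)
$L{\left(N,O \right)} = -15$
$H{\left(y \right)} = 2 y \left(11 + y\right)$ ($H{\left(y \right)} = \left(y + y\right) \left(y + \left(6 - -5\right)\right) = 2 y \left(y + \left(6 + 5\right)\right) = 2 y \left(y + 11\right) = 2 y \left(11 + y\right)$)
$\left(H{\left(L{\left(a{\left(1 \right)},-2 \right)} \right)} + d{\left(0 \right)}\right) 368 = \left(2 \left(-15\right) \left(11 - 15\right) - 17\right) 368 = \left(2 \left(-15\right) \left(-4\right) - 17\right) 368 = \left(120 - 17\right) 368 = 103 \cdot 368 = 37904$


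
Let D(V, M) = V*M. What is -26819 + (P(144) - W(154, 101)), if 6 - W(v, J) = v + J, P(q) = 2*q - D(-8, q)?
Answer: -25130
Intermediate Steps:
D(V, M) = M*V
P(q) = 10*q (P(q) = 2*q - q*(-8) = 2*q - (-8)*q = 2*q + 8*q = 10*q)
W(v, J) = 6 - J - v (W(v, J) = 6 - (v + J) = 6 - (J + v) = 6 + (-J - v) = 6 - J - v)
-26819 + (P(144) - W(154, 101)) = -26819 + (10*144 - (6 - 1*101 - 1*154)) = -26819 + (1440 - (6 - 101 - 154)) = -26819 + (1440 - 1*(-249)) = -26819 + (1440 + 249) = -26819 + 1689 = -25130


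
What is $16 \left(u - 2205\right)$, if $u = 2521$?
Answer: $5056$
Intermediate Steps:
$16 \left(u - 2205\right) = 16 \left(2521 - 2205\right) = 16 \cdot 316 = 5056$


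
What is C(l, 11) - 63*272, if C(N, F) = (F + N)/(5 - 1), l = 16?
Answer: -68517/4 ≈ -17129.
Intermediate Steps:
C(N, F) = F/4 + N/4 (C(N, F) = (F + N)/4 = (F + N)*(1/4) = F/4 + N/4)
C(l, 11) - 63*272 = ((1/4)*11 + (1/4)*16) - 63*272 = (11/4 + 4) - 17136 = 27/4 - 17136 = -68517/4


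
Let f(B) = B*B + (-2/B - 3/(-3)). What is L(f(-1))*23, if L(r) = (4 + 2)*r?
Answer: 552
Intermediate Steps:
f(B) = 1 + B**2 - 2/B (f(B) = B**2 + (-2/B - 3*(-1/3)) = B**2 + (-2/B + 1) = B**2 + (1 - 2/B) = 1 + B**2 - 2/B)
L(r) = 6*r
L(f(-1))*23 = (6*((-2 - 1 + (-1)**3)/(-1)))*23 = (6*(-(-2 - 1 - 1)))*23 = (6*(-1*(-4)))*23 = (6*4)*23 = 24*23 = 552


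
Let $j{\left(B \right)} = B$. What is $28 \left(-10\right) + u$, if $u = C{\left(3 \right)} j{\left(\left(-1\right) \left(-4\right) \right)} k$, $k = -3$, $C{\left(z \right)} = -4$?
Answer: $-232$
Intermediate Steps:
$u = 48$ ($u = - 4 \left(\left(-1\right) \left(-4\right)\right) \left(-3\right) = \left(-4\right) 4 \left(-3\right) = \left(-16\right) \left(-3\right) = 48$)
$28 \left(-10\right) + u = 28 \left(-10\right) + 48 = -280 + 48 = -232$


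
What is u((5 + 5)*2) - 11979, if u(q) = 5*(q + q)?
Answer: -11779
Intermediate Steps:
u(q) = 10*q (u(q) = 5*(2*q) = 10*q)
u((5 + 5)*2) - 11979 = 10*((5 + 5)*2) - 11979 = 10*(10*2) - 11979 = 10*20 - 11979 = 200 - 11979 = -11779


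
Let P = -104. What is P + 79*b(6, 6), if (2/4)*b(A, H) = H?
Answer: 844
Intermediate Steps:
b(A, H) = 2*H
P + 79*b(6, 6) = -104 + 79*(2*6) = -104 + 79*12 = -104 + 948 = 844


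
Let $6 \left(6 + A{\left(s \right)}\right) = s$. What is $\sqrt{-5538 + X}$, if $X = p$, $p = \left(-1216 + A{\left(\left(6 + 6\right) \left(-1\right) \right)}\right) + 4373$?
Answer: $i \sqrt{2389} \approx 48.877 i$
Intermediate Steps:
$A{\left(s \right)} = -6 + \frac{s}{6}$
$p = 3149$ ($p = \left(-1216 - \left(6 - \frac{\left(6 + 6\right) \left(-1\right)}{6}\right)\right) + 4373 = \left(-1216 - \left(6 - \frac{12 \left(-1\right)}{6}\right)\right) + 4373 = \left(-1216 + \left(-6 + \frac{1}{6} \left(-12\right)\right)\right) + 4373 = \left(-1216 - 8\right) + 4373 = -1224 + 4373 = 3149$)
$X = 3149$
$\sqrt{-5538 + X} = \sqrt{-5538 + 3149} = \sqrt{-2389} = i \sqrt{2389}$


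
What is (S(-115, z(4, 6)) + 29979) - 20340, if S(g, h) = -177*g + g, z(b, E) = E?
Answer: 29879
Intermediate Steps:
S(g, h) = -176*g
(S(-115, z(4, 6)) + 29979) - 20340 = (-176*(-115) + 29979) - 20340 = (20240 + 29979) - 20340 = 50219 - 20340 = 29879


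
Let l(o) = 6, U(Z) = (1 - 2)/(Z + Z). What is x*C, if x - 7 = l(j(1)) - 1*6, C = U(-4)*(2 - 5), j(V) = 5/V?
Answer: -21/8 ≈ -2.6250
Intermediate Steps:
U(Z) = -1/(2*Z)
C = -3/8 (C = (-½/(-4))*(2 - 5) = -½*(-¼)*(-3) = (⅛)*(-3) = -3/8 ≈ -0.37500)
x = 7 (x = 7 + (6 - 1*6) = 7 + (6 - 6) = 7 + 0 = 7)
x*C = 7*(-3/8) = -21/8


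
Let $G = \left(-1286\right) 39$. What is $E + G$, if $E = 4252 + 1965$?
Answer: $-43937$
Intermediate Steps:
$G = -50154$
$E = 6217$
$E + G = 6217 - 50154 = -43937$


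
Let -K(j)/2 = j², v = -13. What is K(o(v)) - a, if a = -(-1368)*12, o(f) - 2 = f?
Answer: -16658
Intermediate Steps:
o(f) = 2 + f
a = 16416 (a = -152*(-108) = 16416)
K(j) = -2*j²
K(o(v)) - a = -2*(2 - 13)² - 1*16416 = -2*(-11)² - 16416 = -2*121 - 16416 = -242 - 16416 = -16658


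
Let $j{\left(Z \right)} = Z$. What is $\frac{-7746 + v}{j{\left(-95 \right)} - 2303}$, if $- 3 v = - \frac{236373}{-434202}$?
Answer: $\frac{3363407483}{1041216396} \approx 3.2303$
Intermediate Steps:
$v = - \frac{78791}{434202}$ ($v = - \frac{\left(-236373\right) \frac{1}{-434202}}{3} = - \frac{\left(-236373\right) \left(- \frac{1}{434202}\right)}{3} = \left(- \frac{1}{3}\right) \frac{78791}{144734} = - \frac{78791}{434202} \approx -0.18146$)
$\frac{-7746 + v}{j{\left(-95 \right)} - 2303} = \frac{-7746 - \frac{78791}{434202}}{-95 - 2303} = - \frac{3363407483}{434202 \left(-2398\right)} = \left(- \frac{3363407483}{434202}\right) \left(- \frac{1}{2398}\right) = \frac{3363407483}{1041216396}$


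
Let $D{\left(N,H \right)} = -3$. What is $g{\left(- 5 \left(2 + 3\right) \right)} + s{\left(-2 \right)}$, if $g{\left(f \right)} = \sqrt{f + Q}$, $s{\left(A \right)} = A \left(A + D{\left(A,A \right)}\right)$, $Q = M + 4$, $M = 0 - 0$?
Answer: $10 + i \sqrt{21} \approx 10.0 + 4.5826 i$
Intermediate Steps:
$M = 0$ ($M = 0 + 0 = 0$)
$Q = 4$ ($Q = 0 + 4 = 4$)
$s{\left(A \right)} = A \left(-3 + A\right)$ ($s{\left(A \right)} = A \left(A - 3\right) = A \left(-3 + A\right)$)
$g{\left(f \right)} = \sqrt{4 + f}$ ($g{\left(f \right)} = \sqrt{f + 4} = \sqrt{4 + f}$)
$g{\left(- 5 \left(2 + 3\right) \right)} + s{\left(-2 \right)} = \sqrt{4 - 5 \left(2 + 3\right)} - 2 \left(-3 - 2\right) = \sqrt{4 - 25} - -10 = \sqrt{4 - 25} + 10 = \sqrt{-21} + 10 = i \sqrt{21} + 10 = 10 + i \sqrt{21}$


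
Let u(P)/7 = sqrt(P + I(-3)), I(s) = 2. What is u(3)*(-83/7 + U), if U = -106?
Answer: -825*sqrt(5) ≈ -1844.8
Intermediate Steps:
u(P) = 7*sqrt(2 + P) (u(P) = 7*sqrt(P + 2) = 7*sqrt(2 + P))
u(3)*(-83/7 + U) = (7*sqrt(2 + 3))*(-83/7 - 106) = (7*sqrt(5))*(-83*1/7 - 106) = (7*sqrt(5))*(-83/7 - 106) = (7*sqrt(5))*(-825/7) = -825*sqrt(5)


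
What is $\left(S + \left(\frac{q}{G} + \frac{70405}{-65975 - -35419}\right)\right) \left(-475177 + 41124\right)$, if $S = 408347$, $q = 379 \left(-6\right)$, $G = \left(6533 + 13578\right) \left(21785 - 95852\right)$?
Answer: $- \frac{2689077680456907251469693}{15171679756324} \approx -1.7724 \cdot 10^{11}$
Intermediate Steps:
$G = -1489561437$ ($G = 20111 \left(-74067\right) = -1489561437$)
$q = -2274$
$\left(S + \left(\frac{q}{G} + \frac{70405}{-65975 - -35419}\right)\right) \left(-475177 + 41124\right) = \left(408347 + \left(- \frac{2274}{-1489561437} + \frac{70405}{-65975 - -35419}\right)\right) \left(-475177 + 41124\right) = \left(408347 + \left(\left(-2274\right) \left(- \frac{1}{1489561437}\right) + \frac{70405}{-65975 + 35419}\right)\right) \left(-434053\right) = \left(408347 + \left(\frac{758}{496520479} + \frac{70405}{-30556}\right)\right) \left(-434053\right) = \left(408347 + \left(\frac{758}{496520479} + 70405 \left(- \frac{1}{30556}\right)\right)\right) \left(-434053\right) = \left(408347 + \left(\frac{758}{496520479} - \frac{70405}{30556}\right)\right) \left(-434053\right) = \left(408347 - \frac{34957501162547}{15171679756324}\right) \left(-434053\right) = \frac{6195274955954473881}{15171679756324} \left(-434053\right) = - \frac{2689077680456907251469693}{15171679756324}$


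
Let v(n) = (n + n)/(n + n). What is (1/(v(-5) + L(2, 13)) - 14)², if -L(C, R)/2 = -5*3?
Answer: 187489/961 ≈ 195.10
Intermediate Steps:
L(C, R) = 30 (L(C, R) = -(-10)*3 = -2*(-15) = 30)
v(n) = 1 (v(n) = (2*n)/((2*n)) = (2*n)*(1/(2*n)) = 1)
(1/(v(-5) + L(2, 13)) - 14)² = (1/(1 + 30) - 14)² = (1/31 - 14)² = (-433/31)² = 187489/961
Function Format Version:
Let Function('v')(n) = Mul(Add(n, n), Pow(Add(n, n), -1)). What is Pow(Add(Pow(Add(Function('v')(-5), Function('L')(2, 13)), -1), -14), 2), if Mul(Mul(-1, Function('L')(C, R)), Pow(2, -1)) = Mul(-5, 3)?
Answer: Rational(187489, 961) ≈ 195.10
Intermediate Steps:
Function('L')(C, R) = 30 (Function('L')(C, R) = Mul(-2, Mul(-5, 3)) = Mul(-2, -15) = 30)
Function('v')(n) = 1 (Function('v')(n) = Mul(Mul(2, n), Pow(Mul(2, n), -1)) = Mul(Mul(2, n), Mul(Rational(1, 2), Pow(n, -1))) = 1)
Pow(Add(Pow(Add(Function('v')(-5), Function('L')(2, 13)), -1), -14), 2) = Pow(Add(Pow(Add(1, 30), -1), -14), 2) = Pow(Add(Pow(31, -1), -14), 2) = Pow(Add(Rational(1, 31), -14), 2) = Pow(Rational(-433, 31), 2) = Rational(187489, 961)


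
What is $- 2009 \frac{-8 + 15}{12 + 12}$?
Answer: $- \frac{14063}{24} \approx -585.96$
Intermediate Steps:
$- 2009 \frac{-8 + 15}{12 + 12} = - 2009 \cdot \frac{7}{24} = - 2009 \cdot 7 \cdot \frac{1}{24} = \left(-2009\right) \frac{7}{24} = - \frac{14063}{24}$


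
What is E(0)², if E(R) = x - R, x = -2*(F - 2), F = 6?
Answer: 64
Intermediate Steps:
x = -8 (x = -2*(6 - 2) = -2*4 = -8)
E(R) = -8 - R
E(0)² = (-8 - 1*0)² = (-8 + 0)² = (-8)² = 64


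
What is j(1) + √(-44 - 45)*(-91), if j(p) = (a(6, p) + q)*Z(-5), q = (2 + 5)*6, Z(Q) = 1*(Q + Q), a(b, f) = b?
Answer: -480 - 91*I*√89 ≈ -480.0 - 858.49*I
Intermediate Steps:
Z(Q) = 2*Q (Z(Q) = 1*(2*Q) = 2*Q)
q = 42 (q = 7*6 = 42)
j(p) = -480 (j(p) = (6 + 42)*(2*(-5)) = 48*(-10) = -480)
j(1) + √(-44 - 45)*(-91) = -480 + √(-44 - 45)*(-91) = -480 + √(-89)*(-91) = -480 + (I*√89)*(-91) = -480 - 91*I*√89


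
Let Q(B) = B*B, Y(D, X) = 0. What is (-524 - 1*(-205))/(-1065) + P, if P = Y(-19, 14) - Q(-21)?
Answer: -469346/1065 ≈ -440.70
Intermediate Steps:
Q(B) = B**2
P = -441 (P = 0 - 1*(-21)**2 = 0 - 1*441 = 0 - 441 = -441)
(-524 - 1*(-205))/(-1065) + P = (-524 - 1*(-205))/(-1065) - 441 = (-524 + 205)*(-1/1065) - 441 = -319*(-1/1065) - 441 = 319/1065 - 441 = -469346/1065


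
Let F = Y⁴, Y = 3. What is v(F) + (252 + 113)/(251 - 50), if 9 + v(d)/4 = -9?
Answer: -14107/201 ≈ -70.184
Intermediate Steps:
F = 81 (F = 3⁴ = 81)
v(d) = -72 (v(d) = -36 + 4*(-9) = -36 - 36 = -72)
v(F) + (252 + 113)/(251 - 50) = -72 + (252 + 113)/(251 - 50) = -72 + 365/201 = -14107/201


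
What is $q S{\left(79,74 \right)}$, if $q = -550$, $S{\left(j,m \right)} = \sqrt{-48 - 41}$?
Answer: $- 550 i \sqrt{89} \approx - 5188.7 i$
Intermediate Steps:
$S{\left(j,m \right)} = i \sqrt{89}$ ($S{\left(j,m \right)} = \sqrt{-89} = i \sqrt{89}$)
$q S{\left(79,74 \right)} = - 550 i \sqrt{89}$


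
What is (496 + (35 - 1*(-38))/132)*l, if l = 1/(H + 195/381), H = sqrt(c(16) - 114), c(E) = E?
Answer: 541073975/209202444 - 7400227135*I*sqrt(2)/209202444 ≈ 2.5864 - 50.026*I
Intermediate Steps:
H = 7*I*sqrt(2) (H = sqrt(16 - 114) = sqrt(-98) = 7*I*sqrt(2) ≈ 9.8995*I)
l = 1/(65/127 + 7*I*sqrt(2)) (l = 1/(7*I*sqrt(2) + 195/381) = 1/(7*I*sqrt(2) + 195*(1/381)) = 1/(7*I*sqrt(2) + 65/127) = 1/(65/127 + 7*I*sqrt(2)) ≈ 0.0052086 - 0.10075*I)
(496 + (35 - 1*(-38))/132)*l = (496 + (35 - 1*(-38))/132)*(8255/1584867 - 112903*I*sqrt(2)/1584867) = (496 + (35 + 38)*(1/132))*(8255/1584867 - 112903*I*sqrt(2)/1584867) = (496 + 73*(1/132))*(8255/1584867 - 112903*I*sqrt(2)/1584867) = (496 + 73/132)*(8255/1584867 - 112903*I*sqrt(2)/1584867) = 65545*(8255/1584867 - 112903*I*sqrt(2)/1584867)/132 = 541073975/209202444 - 7400227135*I*sqrt(2)/209202444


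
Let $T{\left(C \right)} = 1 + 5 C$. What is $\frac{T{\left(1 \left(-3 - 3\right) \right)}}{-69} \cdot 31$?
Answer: $\frac{899}{69} \approx 13.029$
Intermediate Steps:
$\frac{T{\left(1 \left(-3 - 3\right) \right)}}{-69} \cdot 31 = \frac{1 + 5 \cdot 1 \left(-3 - 3\right)}{-69} \cdot 31 = - \frac{1 + 5 \cdot 1 \left(-6\right)}{69} \cdot 31 = - \frac{1 + 5 \left(-6\right)}{69} \cdot 31 = - \frac{1 - 30}{69} \cdot 31 = \left(- \frac{1}{69}\right) \left(-29\right) 31 = \frac{29}{69} \cdot 31 = \frac{899}{69}$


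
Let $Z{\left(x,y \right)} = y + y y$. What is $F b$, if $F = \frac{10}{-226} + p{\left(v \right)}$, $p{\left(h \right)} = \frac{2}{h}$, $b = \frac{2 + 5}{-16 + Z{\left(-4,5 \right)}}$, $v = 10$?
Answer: $\frac{44}{565} \approx 0.077876$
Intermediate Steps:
$Z{\left(x,y \right)} = y + y^{2}$
$b = \frac{1}{2}$ ($b = \frac{2 + 5}{-16 + 5 \left(1 + 5\right)} = \frac{7}{-16 + 5 \cdot 6} = \frac{7}{-16 + 30} = \frac{7}{14} = 7 \cdot \frac{1}{14} = \frac{1}{2} \approx 0.5$)
$F = \frac{88}{565}$ ($F = \frac{10}{-226} + \frac{2}{10} = 10 \left(- \frac{1}{226}\right) + 2 \cdot \frac{1}{10} = - \frac{5}{113} + \frac{1}{5} = \frac{88}{565} \approx 0.15575$)
$F b = \frac{88}{565} \cdot \frac{1}{2} = \frac{44}{565}$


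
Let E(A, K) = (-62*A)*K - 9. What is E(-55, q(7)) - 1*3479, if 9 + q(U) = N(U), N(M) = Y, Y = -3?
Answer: -44408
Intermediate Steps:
N(M) = -3
q(U) = -12 (q(U) = -9 - 3 = -12)
E(A, K) = -9 - 62*A*K (E(A, K) = -62*A*K - 9 = -9 - 62*A*K)
E(-55, q(7)) - 1*3479 = (-9 - 62*(-55)*(-12)) - 1*3479 = (-9 - 40920) - 3479 = -40929 - 3479 = -44408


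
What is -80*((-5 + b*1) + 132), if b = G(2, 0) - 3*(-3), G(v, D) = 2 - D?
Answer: -11040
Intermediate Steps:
b = 11 (b = (2 - 1*0) - 3*(-3) = (2 + 0) + 9 = 2 + 9 = 11)
-80*((-5 + b*1) + 132) = -80*((-5 + 11*1) + 132) = -80*((-5 + 11) + 132) = -80*(6 + 132) = -80*138 = -11040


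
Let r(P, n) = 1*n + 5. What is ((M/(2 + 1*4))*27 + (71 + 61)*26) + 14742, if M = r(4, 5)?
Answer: 18219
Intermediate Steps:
r(P, n) = 5 + n (r(P, n) = n + 5 = 5 + n)
M = 10 (M = 5 + 5 = 10)
((M/(2 + 1*4))*27 + (71 + 61)*26) + 14742 = ((10/(2 + 1*4))*27 + (71 + 61)*26) + 14742 = ((10/(2 + 4))*27 + 132*26) + 14742 = ((10/6)*27 + 3432) + 14742 = ((10*(⅙))*27 + 3432) + 14742 = ((5/3)*27 + 3432) + 14742 = (45 + 3432) + 14742 = 3477 + 14742 = 18219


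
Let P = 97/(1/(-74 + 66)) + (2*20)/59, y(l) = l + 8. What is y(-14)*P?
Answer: 274464/59 ≈ 4651.9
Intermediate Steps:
y(l) = 8 + l
P = -45744/59 (P = 97/(1/(-8)) + 40*(1/59) = 97/(-⅛) + 40/59 = 97*(-8) + 40/59 = -776 + 40/59 = -45744/59 ≈ -775.32)
y(-14)*P = (8 - 14)*(-45744/59) = -6*(-45744/59) = 274464/59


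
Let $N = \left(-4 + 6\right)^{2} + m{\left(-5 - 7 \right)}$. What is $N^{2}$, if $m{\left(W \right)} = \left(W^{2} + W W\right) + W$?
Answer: $78400$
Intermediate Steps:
$m{\left(W \right)} = W + 2 W^{2}$ ($m{\left(W \right)} = \left(W^{2} + W^{2}\right) + W = 2 W^{2} + W = W + 2 W^{2}$)
$N = 280$ ($N = \left(-4 + 6\right)^{2} + \left(-5 - 7\right) \left(1 + 2 \left(-5 - 7\right)\right) = 2^{2} + \left(-5 - 7\right) \left(1 + 2 \left(-5 - 7\right)\right) = 4 - 12 \left(1 + 2 \left(-12\right)\right) = 4 - 12 \left(1 - 24\right) = 4 - -276 = 4 + 276 = 280$)
$N^{2} = 280^{2} = 78400$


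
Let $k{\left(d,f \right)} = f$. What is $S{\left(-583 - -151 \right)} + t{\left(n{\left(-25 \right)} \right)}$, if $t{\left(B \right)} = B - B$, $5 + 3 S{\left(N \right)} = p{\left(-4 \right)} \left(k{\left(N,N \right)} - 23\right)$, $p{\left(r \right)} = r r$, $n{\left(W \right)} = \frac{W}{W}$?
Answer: $- \frac{7285}{3} \approx -2428.3$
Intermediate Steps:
$n{\left(W \right)} = 1$
$p{\left(r \right)} = r^{2}$
$S{\left(N \right)} = - \frac{373}{3} + \frac{16 N}{3}$ ($S{\left(N \right)} = - \frac{5}{3} + \frac{\left(-4\right)^{2} \left(N - 23\right)}{3} = - \frac{5}{3} + \frac{16 \left(-23 + N\right)}{3} = - \frac{5}{3} + \frac{-368 + 16 N}{3} = - \frac{5}{3} + \left(- \frac{368}{3} + \frac{16 N}{3}\right) = - \frac{373}{3} + \frac{16 N}{3}$)
$t{\left(B \right)} = 0$
$S{\left(-583 - -151 \right)} + t{\left(n{\left(-25 \right)} \right)} = \left(- \frac{373}{3} + \frac{16 \left(-583 - -151\right)}{3}\right) + 0 = \left(- \frac{373}{3} + \frac{16 \left(-583 + 151\right)}{3}\right) + 0 = \left(- \frac{373}{3} + \frac{16}{3} \left(-432\right)\right) + 0 = \left(- \frac{373}{3} - 2304\right) + 0 = - \frac{7285}{3} + 0 = - \frac{7285}{3}$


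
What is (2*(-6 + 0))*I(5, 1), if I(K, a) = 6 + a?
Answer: -84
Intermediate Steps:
(2*(-6 + 0))*I(5, 1) = (2*(-6 + 0))*(6 + 1) = (2*(-6))*7 = -12*7 = -84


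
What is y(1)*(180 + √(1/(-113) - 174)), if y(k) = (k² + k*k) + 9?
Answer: 1980 + 583*I*√791/113 ≈ 1980.0 + 145.1*I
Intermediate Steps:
y(k) = 9 + 2*k² (y(k) = (k² + k²) + 9 = 2*k² + 9 = 9 + 2*k²)
y(1)*(180 + √(1/(-113) - 174)) = (9 + 2*1²)*(180 + √(1/(-113) - 174)) = (9 + 2*1)*(180 + √(-1/113 - 174)) = (9 + 2)*(180 + √(-19663/113)) = 11*(180 + 53*I*√791/113) = 1980 + 583*I*√791/113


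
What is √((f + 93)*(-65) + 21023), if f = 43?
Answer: √12183 ≈ 110.38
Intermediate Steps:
√((f + 93)*(-65) + 21023) = √((43 + 93)*(-65) + 21023) = √(136*(-65) + 21023) = √(-8840 + 21023) = √12183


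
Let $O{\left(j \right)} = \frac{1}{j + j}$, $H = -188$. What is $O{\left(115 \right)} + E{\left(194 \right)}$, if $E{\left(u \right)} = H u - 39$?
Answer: $- \frac{8397529}{230} \approx -36511.0$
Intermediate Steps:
$O{\left(j \right)} = \frac{1}{2 j}$
$E{\left(u \right)} = -39 - 188 u$ ($E{\left(u \right)} = - 188 u - 39 = -39 - 188 u$)
$O{\left(115 \right)} + E{\left(194 \right)} = \frac{1}{2 \cdot 115} - 36511 = \frac{1}{2} \cdot \frac{1}{115} - 36511 = \frac{1}{230} - 36511 = - \frac{8397529}{230}$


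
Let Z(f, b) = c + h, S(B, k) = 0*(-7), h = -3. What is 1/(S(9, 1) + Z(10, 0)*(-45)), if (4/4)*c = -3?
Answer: 1/270 ≈ 0.0037037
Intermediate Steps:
c = -3
S(B, k) = 0
Z(f, b) = -6 (Z(f, b) = -3 - 3 = -6)
1/(S(9, 1) + Z(10, 0)*(-45)) = 1/(0 - 6*(-45)) = 1/(0 + 270) = 1/270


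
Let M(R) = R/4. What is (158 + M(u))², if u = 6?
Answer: 101761/4 ≈ 25440.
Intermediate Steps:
M(R) = R/4 (M(R) = R*(¼) = R/4)
(158 + M(u))² = (158 + (¼)*6)² = (158 + 3/2)² = (319/2)² = 101761/4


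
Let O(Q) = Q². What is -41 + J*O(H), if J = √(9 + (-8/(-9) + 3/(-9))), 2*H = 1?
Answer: -41 + √86/12 ≈ -40.227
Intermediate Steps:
H = ½ (H = (½)*1 = ½ ≈ 0.50000)
J = √86/3 (J = √(9 + (-8*(-⅑) + 3*(-⅑))) = √(9 + (8/9 - ⅓)) = √(9 + 5/9) = √(86/9) = √86/3 ≈ 3.0912)
-41 + J*O(H) = -41 + (√86/3)*(½)² = -41 + (√86/3)*(¼) = -41 + √86/12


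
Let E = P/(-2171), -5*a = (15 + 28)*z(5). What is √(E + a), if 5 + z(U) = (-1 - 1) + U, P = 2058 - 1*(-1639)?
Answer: √1826038955/10855 ≈ 3.9366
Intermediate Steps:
P = 3697 (P = 2058 + 1639 = 3697)
z(U) = -7 + U (z(U) = -5 + ((-1 - 1) + U) = -5 + (-2 + U) = -7 + U)
a = 86/5 (a = -(15 + 28)*(-7 + 5)/5 = -43*(-2)/5 = -⅕*(-86) = 86/5 ≈ 17.200)
E = -3697/2171 (E = 3697/(-2171) = 3697*(-1/2171) = -3697/2171 ≈ -1.7029)
√(E + a) = √(-3697/2171 + 86/5) = √(168221/10855) = √1826038955/10855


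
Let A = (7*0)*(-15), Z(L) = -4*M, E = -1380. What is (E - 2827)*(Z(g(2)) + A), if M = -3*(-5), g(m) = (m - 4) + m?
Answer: 252420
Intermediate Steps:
g(m) = -4 + 2*m (g(m) = (-4 + m) + m = -4 + 2*m)
M = 15
Z(L) = -60 (Z(L) = -4*15 = -60)
A = 0 (A = 0*(-15) = 0)
(E - 2827)*(Z(g(2)) + A) = (-1380 - 2827)*(-60 + 0) = -4207*(-60) = 252420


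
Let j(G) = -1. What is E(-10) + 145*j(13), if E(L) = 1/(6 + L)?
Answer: -581/4 ≈ -145.25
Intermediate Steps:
E(-10) + 145*j(13) = 1/(6 - 10) + 145*(-1) = 1/(-4) - 145 = -¼ - 145 = -581/4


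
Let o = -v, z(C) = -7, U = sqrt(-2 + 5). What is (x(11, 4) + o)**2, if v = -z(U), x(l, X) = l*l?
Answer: 12996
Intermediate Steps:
U = sqrt(3) ≈ 1.7320
x(l, X) = l**2
v = 7 (v = -1*(-7) = 7)
o = -7 (o = -1*7 = -7)
(x(11, 4) + o)**2 = (11**2 - 7)**2 = (121 - 7)**2 = 114**2 = 12996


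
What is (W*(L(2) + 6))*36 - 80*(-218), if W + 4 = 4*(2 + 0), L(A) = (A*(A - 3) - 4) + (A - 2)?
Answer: 17440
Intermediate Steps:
L(A) = -6 + A + A*(-3 + A) (L(A) = (A*(-3 + A) - 4) + (-2 + A) = (-4 + A*(-3 + A)) + (-2 + A) = -6 + A + A*(-3 + A))
W = 4 (W = -4 + 4*(2 + 0) = -4 + 4*2 = -4 + 8 = 4)
(W*(L(2) + 6))*36 - 80*(-218) = (4*((-6 + 2² - 2*2) + 6))*36 - 80*(-218) = (4*((-6 + 4 - 4) + 6))*36 + 17440 = (4*(-6 + 6))*36 + 17440 = (4*0)*36 + 17440 = 0*36 + 17440 = 0 + 17440 = 17440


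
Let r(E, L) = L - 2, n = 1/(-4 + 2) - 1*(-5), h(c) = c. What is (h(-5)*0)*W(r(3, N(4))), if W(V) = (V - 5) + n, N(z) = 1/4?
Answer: 0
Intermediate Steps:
N(z) = 1/4
n = 9/2 (n = 1/(-2) + 5 = -1/2 + 5 = 9/2 ≈ 4.5000)
r(E, L) = -2 + L
W(V) = -1/2 + V (W(V) = (V - 5) + 9/2 = (-5 + V) + 9/2 = -1/2 + V)
(h(-5)*0)*W(r(3, N(4))) = (-5*0)*(-1/2 + (-2 + 1/4)) = 0*(-1/2 - 7/4) = 0*(-9/4) = 0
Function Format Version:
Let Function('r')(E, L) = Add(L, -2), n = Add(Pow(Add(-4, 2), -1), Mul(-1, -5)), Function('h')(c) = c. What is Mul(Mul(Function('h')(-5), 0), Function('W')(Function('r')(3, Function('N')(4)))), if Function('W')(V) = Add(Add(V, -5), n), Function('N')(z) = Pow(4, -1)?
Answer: 0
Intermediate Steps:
Function('N')(z) = Rational(1, 4)
n = Rational(9, 2) (n = Add(Pow(-2, -1), 5) = Add(Rational(-1, 2), 5) = Rational(9, 2) ≈ 4.5000)
Function('r')(E, L) = Add(-2, L)
Function('W')(V) = Add(Rational(-1, 2), V) (Function('W')(V) = Add(Add(V, -5), Rational(9, 2)) = Add(Add(-5, V), Rational(9, 2)) = Add(Rational(-1, 2), V))
Mul(Mul(Function('h')(-5), 0), Function('W')(Function('r')(3, Function('N')(4)))) = Mul(Mul(-5, 0), Add(Rational(-1, 2), Add(-2, Rational(1, 4)))) = Mul(0, Add(Rational(-1, 2), Rational(-7, 4))) = Mul(0, Rational(-9, 4)) = 0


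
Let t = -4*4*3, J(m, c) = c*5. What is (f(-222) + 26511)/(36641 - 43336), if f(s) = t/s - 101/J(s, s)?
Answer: -29427551/7431450 ≈ -3.9599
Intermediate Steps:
J(m, c) = 5*c
t = -48 (t = -16*3 = -48)
f(s) = -341/(5*s) (f(s) = -48/s - 101*1/(5*s) = -48/s - 101/(5*s) = -341/(5*s))
(f(-222) + 26511)/(36641 - 43336) = (-341/5/(-222) + 26511)/(36641 - 43336) = (-341/5*(-1/222) + 26511)/(-6695) = (341/1110 + 26511)*(-1/6695) = (29427551/1110)*(-1/6695) = -29427551/7431450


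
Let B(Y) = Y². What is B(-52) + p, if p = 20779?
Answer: 23483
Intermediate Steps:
B(-52) + p = (-52)² + 20779 = 2704 + 20779 = 23483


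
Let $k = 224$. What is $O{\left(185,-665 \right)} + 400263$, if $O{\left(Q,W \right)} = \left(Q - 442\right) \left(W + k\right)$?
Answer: $513600$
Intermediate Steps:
$O{\left(Q,W \right)} = \left(-442 + Q\right) \left(224 + W\right)$ ($O{\left(Q,W \right)} = \left(Q - 442\right) \left(W + 224\right) = \left(-442 + Q\right) \left(224 + W\right)$)
$O{\left(185,-665 \right)} + 400263 = \left(-99008 - -293930 + 224 \cdot 185 + 185 \left(-665\right)\right) + 400263 = \left(-99008 + 293930 + 41440 - 123025\right) + 400263 = 113337 + 400263 = 513600$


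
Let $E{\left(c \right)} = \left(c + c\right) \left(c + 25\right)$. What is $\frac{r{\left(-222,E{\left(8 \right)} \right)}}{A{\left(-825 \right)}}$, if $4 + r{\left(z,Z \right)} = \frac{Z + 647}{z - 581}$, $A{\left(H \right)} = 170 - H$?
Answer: $- \frac{4387}{798985} \approx -0.0054907$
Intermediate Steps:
$E{\left(c \right)} = 2 c \left(25 + c\right)$
$r{\left(z,Z \right)} = -4 + \frac{647 + Z}{-581 + z}$ ($r{\left(z,Z \right)} = -4 + \frac{Z + 647}{z - 581} = -4 + \frac{647 + Z}{-581 + z}$)
$\frac{r{\left(-222,E{\left(8 \right)} \right)}}{A{\left(-825 \right)}} = \frac{\frac{1}{-581 - 222} \left(2971 + 2 \cdot 8 \left(25 + 8\right) - -888\right)}{170 - -825} = \frac{\frac{1}{-803} \left(2971 + 2 \cdot 8 \cdot 33 + 888\right)}{170 + 825} = \frac{\left(- \frac{1}{803}\right) \left(2971 + 528 + 888\right)}{995} = \left(- \frac{1}{803}\right) 4387 \cdot \frac{1}{995} = \left(- \frac{4387}{803}\right) \frac{1}{995} = - \frac{4387}{798985}$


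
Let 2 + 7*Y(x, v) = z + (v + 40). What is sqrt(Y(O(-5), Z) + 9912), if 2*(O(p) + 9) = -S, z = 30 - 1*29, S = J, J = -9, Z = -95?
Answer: 4*sqrt(619) ≈ 99.519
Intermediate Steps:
S = -9
z = 1 (z = 30 - 29 = 1)
O(p) = -9/2 (O(p) = -9 + (-1*(-9))/2 = -9 + (1/2)*9 = -9 + 9/2 = -9/2)
Y(x, v) = 39/7 + v/7 (Y(x, v) = -2/7 + (1 + (v + 40))/7 = -2/7 + (1 + (40 + v))/7 = -2/7 + (41 + v)/7 = -2/7 + (41/7 + v/7) = 39/7 + v/7)
sqrt(Y(O(-5), Z) + 9912) = sqrt((39/7 + (1/7)*(-95)) + 9912) = sqrt((39/7 - 95/7) + 9912) = sqrt(-8 + 9912) = sqrt(9904) = 4*sqrt(619)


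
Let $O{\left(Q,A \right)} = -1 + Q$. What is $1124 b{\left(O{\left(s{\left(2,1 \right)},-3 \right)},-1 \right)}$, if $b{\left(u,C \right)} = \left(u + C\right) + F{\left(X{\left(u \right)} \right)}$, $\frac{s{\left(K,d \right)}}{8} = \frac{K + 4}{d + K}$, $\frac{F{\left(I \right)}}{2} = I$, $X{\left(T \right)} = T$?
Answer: $49456$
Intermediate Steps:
$F{\left(I \right)} = 2 I$
$s{\left(K,d \right)} = \frac{8 \left(4 + K\right)}{K + d}$ ($s{\left(K,d \right)} = 8 \frac{K + 4}{d + K} = 8 \frac{4 + K}{K + d} = \frac{8 \left(4 + K\right)}{K + d}$)
$b{\left(u,C \right)} = C + 3 u$ ($b{\left(u,C \right)} = \left(u + C\right) + 2 u = \left(C + u\right) + 2 u = C + 3 u$)
$1124 b{\left(O{\left(s{\left(2,1 \right)},-3 \right)},-1 \right)} = 1124 \left(-1 + 3 \left(-1 + \frac{8 \left(4 + 2\right)}{2 + 1}\right)\right) = 1124 \left(-1 + 3 \left(-1 + 8 \cdot \frac{1}{3} \cdot 6\right)\right) = 1124 \left(-1 + 3 \left(-1 + 16\right)\right) = 1124 \left(-1 + 3 \cdot 15\right) = 1124 \left(-1 + 45\right) = 1124 \cdot 44 = 49456$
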